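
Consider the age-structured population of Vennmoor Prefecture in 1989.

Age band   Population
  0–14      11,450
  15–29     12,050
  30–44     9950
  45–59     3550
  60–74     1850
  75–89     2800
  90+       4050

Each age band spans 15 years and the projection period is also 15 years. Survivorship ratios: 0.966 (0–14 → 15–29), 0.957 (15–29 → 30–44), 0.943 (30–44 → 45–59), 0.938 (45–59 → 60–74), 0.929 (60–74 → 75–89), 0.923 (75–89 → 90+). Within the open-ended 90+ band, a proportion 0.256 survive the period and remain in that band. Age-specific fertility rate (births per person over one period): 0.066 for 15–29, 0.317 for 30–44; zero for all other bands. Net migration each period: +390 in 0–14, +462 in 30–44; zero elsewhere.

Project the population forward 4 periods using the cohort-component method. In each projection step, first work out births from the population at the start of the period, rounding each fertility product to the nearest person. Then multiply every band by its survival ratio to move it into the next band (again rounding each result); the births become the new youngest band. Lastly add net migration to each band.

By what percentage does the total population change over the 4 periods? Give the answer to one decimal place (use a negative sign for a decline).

[period 1]
Births: 12050 × 0.066 = 795  |  9950 × 0.317 = 3154 ⇒ total 3949
15–29: 11450 × 0.966 = 11061
30–44: 12050 × 0.957 = 11532
45–59: 9950 × 0.943 = 9383
60–74: 3550 × 0.938 = 3330
75–89: 1850 × 0.929 = 1719
90+: 2800 × 0.923 + 4050 × 0.256 = 2584 + 1037 = 3621
Net migration: 0–14 + 390 → 4339; 30–44 + 462 → 11994
Population now: 0–14=4339, 15–29=11061, 30–44=11994, 45–59=9383, 60–74=3330, 75–89=1719, 90+=3621
[period 2]
Births: 11061 × 0.066 = 730  |  11994 × 0.317 = 3802 ⇒ total 4532
15–29: 4339 × 0.966 = 4191
30–44: 11061 × 0.957 = 10585
45–59: 11994 × 0.943 = 11310
60–74: 9383 × 0.938 = 8801
75–89: 3330 × 0.929 = 3094
90+: 1719 × 0.923 + 3621 × 0.256 = 1587 + 927 = 2514
Net migration: 0–14 + 390 → 4922; 30–44 + 462 → 11047
Population now: 0–14=4922, 15–29=4191, 30–44=11047, 45–59=11310, 60–74=8801, 75–89=3094, 90+=2514
[period 3]
Births: 4191 × 0.066 = 277  |  11047 × 0.317 = 3502 ⇒ total 3779
15–29: 4922 × 0.966 = 4755
30–44: 4191 × 0.957 = 4011
45–59: 11047 × 0.943 = 10417
60–74: 11310 × 0.938 = 10609
75–89: 8801 × 0.929 = 8176
90+: 3094 × 0.923 + 2514 × 0.256 = 2856 + 644 = 3500
Net migration: 0–14 + 390 → 4169; 30–44 + 462 → 4473
Population now: 0–14=4169, 15–29=4755, 30–44=4473, 45–59=10417, 60–74=10609, 75–89=8176, 90+=3500
[period 4]
Births: 4755 × 0.066 = 314  |  4473 × 0.317 = 1418 ⇒ total 1732
15–29: 4169 × 0.966 = 4027
30–44: 4755 × 0.957 = 4551
45–59: 4473 × 0.943 = 4218
60–74: 10417 × 0.938 = 9771
75–89: 10609 × 0.929 = 9856
90+: 8176 × 0.923 + 3500 × 0.256 = 7546 + 896 = 8442
Net migration: 0–14 + 390 → 2122; 30–44 + 462 → 5013
Population now: 0–14=2122, 15–29=4027, 30–44=5013, 45–59=4218, 60–74=9771, 75–89=9856, 90+=8442
Total: 45700 → 43449; change = -2251; percentage change = -4.9%

-4.9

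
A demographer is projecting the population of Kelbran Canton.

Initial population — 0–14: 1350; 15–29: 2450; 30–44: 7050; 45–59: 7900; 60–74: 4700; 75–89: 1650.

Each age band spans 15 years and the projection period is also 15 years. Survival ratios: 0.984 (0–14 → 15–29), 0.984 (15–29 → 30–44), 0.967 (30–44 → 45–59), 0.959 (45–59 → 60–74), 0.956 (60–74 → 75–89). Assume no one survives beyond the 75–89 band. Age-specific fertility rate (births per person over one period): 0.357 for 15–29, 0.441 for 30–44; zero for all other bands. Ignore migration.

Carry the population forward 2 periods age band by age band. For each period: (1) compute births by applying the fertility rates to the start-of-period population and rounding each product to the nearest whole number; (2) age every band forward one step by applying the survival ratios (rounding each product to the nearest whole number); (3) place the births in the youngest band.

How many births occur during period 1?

— Period 1 —
Births: 2450 × 0.357 = 875 ; 7050 × 0.441 = 3109 ⇒ total 3984
15–29: 1350 × 0.984 = 1328
30–44: 2450 × 0.984 = 2411
45–59: 7050 × 0.967 = 6817
60–74: 7900 × 0.959 = 7576
75–89: 4700 × 0.956 = 4493
→ [3984, 1328, 2411, 6817, 7576, 4493]

3984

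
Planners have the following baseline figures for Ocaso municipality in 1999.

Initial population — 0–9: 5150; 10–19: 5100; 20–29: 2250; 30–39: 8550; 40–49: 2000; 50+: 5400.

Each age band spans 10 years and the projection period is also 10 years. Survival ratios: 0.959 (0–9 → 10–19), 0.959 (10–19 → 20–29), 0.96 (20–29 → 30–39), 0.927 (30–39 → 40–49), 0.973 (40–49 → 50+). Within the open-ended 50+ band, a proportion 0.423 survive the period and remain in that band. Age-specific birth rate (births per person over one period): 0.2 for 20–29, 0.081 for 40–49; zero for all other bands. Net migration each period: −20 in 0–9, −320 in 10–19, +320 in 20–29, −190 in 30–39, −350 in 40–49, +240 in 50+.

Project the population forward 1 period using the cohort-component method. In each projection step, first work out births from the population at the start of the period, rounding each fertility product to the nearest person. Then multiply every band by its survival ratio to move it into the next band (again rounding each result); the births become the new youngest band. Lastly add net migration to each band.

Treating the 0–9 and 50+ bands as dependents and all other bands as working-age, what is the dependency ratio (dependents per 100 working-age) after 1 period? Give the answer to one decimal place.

26.1

Call the bands 1 to 6, youngest first.
Period 1.
Births: 2250 * 0.2 = 450  |  2000 * 0.081 = 162 — total 612
Band 2: 5150 * 0.959 = 4939
Band 3: 5100 * 0.959 = 4891
Band 4: 2250 * 0.96 = 2160
Band 5: 8550 * 0.927 = 7926
Band 6: 2000 * 0.973 + 5400 * 0.423 = 1946 + 2284 = 4230
Net migration: Band 1 − 20 → 592; Band 2 − 320 → 4619; Band 3 + 320 → 5211; Band 4 − 190 → 1970; Band 5 − 350 → 7576; Band 6 + 240 → 4470
→ [592, 4619, 5211, 1970, 7576, 4470]
Dependents (band 0–9 + band 50+) = 592 + 4470 = 5062; working-age = 19376; ratio = 5062/19376 × 100 = 26.1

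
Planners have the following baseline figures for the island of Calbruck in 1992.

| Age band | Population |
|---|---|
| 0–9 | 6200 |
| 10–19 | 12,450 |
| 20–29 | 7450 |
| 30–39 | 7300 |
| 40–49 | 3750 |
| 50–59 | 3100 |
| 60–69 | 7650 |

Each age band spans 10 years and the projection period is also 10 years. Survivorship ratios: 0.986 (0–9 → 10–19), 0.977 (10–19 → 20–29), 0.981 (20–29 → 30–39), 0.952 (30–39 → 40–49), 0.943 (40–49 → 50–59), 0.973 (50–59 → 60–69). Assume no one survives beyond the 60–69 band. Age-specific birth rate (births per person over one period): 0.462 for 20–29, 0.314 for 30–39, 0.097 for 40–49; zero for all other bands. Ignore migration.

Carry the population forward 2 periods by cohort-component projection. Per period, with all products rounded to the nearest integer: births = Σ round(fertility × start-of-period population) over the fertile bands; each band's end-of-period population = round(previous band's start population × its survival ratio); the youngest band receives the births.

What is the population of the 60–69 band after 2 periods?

After projecting period 1:
Births: 7450 × 0.462 = 3442  |  7300 × 0.314 = 2292  |  3750 × 0.097 = 364 ⇒ total 6098
10–19: 6200 × 0.986 = 6113
20–29: 12450 × 0.977 = 12164
30–39: 7450 × 0.981 = 7308
40–49: 7300 × 0.952 = 6950
50–59: 3750 × 0.943 = 3536
60–69: 3100 × 0.973 = 3016
→ [6098, 6113, 12164, 7308, 6950, 3536, 3016]
After projecting period 2:
Births: 12164 × 0.462 = 5620  |  7308 × 0.314 = 2295  |  6950 × 0.097 = 674 ⇒ total 8589
10–19: 6098 × 0.986 = 6013
20–29: 6113 × 0.977 = 5972
30–39: 12164 × 0.981 = 11933
40–49: 7308 × 0.952 = 6957
50–59: 6950 × 0.943 = 6554
60–69: 3536 × 0.973 = 3441
→ [8589, 6013, 5972, 11933, 6957, 6554, 3441]

3441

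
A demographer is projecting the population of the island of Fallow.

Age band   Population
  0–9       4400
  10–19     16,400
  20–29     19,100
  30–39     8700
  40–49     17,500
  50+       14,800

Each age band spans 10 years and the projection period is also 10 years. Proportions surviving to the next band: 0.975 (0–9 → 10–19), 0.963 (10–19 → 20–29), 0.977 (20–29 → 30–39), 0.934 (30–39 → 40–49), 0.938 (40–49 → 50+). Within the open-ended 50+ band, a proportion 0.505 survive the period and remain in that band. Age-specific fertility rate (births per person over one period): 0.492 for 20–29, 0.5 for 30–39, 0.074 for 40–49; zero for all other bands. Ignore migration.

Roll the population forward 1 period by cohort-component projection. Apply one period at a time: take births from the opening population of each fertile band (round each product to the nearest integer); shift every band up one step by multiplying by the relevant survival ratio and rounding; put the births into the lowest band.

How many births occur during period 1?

(Groups numbered youngest = 1 to oldest = 6.)
— Period 1 —
Births: 19100 × 0.492 = 9397 ; 8700 × 0.5 = 4350 ; 17500 × 0.074 = 1295 → total 15042
Group 2: 4400 × 0.975 = 4290
Group 3: 16400 × 0.963 = 15793
Group 4: 19100 × 0.977 = 18661
Group 5: 8700 × 0.934 = 8126
Group 6: 17500 × 0.938 + 14800 × 0.505 = 16415 + 7474 = 23889
Giving 15042 / 4290 / 15793 / 18661 / 8126 / 23889.

15042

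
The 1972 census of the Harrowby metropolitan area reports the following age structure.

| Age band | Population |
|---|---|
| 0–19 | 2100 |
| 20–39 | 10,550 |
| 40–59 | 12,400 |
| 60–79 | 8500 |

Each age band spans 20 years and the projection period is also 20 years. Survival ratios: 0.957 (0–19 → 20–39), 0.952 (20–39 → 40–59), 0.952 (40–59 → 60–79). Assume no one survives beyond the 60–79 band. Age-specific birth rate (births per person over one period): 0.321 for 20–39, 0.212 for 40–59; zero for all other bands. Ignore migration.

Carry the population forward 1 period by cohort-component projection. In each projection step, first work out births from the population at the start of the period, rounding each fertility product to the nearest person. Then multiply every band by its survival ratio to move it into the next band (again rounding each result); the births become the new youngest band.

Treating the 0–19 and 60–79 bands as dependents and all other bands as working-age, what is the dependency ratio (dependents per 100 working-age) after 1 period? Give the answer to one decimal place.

(Groups numbered youngest = 1 to oldest = 4.)
After projecting period 1:
Births: 10550 * 0.321 = 3387, 12400 * 0.212 = 2629 ⇒ total 6016
Group 2: 2100 * 0.957 = 2010
Group 3: 10550 * 0.952 = 10044
Group 4: 12400 * 0.952 = 11805
→ [6016, 2010, 10044, 11805]
Dependents (band 0–19 + band 60–79) = 6016 + 11805 = 17821; working-age = 12054; ratio = 17821/12054 × 100 = 147.8

147.8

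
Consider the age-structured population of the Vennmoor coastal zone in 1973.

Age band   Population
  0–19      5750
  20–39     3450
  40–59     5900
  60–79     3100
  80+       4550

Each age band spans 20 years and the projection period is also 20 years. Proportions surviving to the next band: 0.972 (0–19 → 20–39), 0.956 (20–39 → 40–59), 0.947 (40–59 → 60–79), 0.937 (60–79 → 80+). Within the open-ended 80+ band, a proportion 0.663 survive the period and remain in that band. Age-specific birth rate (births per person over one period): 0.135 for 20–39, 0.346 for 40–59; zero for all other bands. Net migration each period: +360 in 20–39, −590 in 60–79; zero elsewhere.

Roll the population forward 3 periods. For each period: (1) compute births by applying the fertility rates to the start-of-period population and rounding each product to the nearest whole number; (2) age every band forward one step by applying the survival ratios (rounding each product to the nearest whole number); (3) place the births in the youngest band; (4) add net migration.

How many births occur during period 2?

Numbering the groups 1..5 from youngest to oldest:
[period 1]
Births: 3450 × 0.135 = 466 ; 5900 × 0.346 = 2041 — total 2507
Group 2: 5750 × 0.972 = 5589
Group 3: 3450 × 0.956 = 3298
Group 4: 5900 × 0.947 = 5587
Group 5: 3100 × 0.937 + 4550 × 0.663 = 2905 + 3017 = 5922
Net migration: Group 2 + 360 → 5949; Group 4 − 590 → 4997
→ [2507, 5949, 3298, 4997, 5922]
[period 2]
Births: 5949 × 0.135 = 803 ; 3298 × 0.346 = 1141 — total 1944
Group 2: 2507 × 0.972 = 2437
Group 3: 5949 × 0.956 = 5687
Group 4: 3298 × 0.947 = 3123
Group 5: 4997 × 0.937 + 5922 × 0.663 = 4682 + 3926 = 8608
Net migration: Group 2 + 360 → 2797; Group 4 − 590 → 2533
→ [1944, 2797, 5687, 2533, 8608]

1944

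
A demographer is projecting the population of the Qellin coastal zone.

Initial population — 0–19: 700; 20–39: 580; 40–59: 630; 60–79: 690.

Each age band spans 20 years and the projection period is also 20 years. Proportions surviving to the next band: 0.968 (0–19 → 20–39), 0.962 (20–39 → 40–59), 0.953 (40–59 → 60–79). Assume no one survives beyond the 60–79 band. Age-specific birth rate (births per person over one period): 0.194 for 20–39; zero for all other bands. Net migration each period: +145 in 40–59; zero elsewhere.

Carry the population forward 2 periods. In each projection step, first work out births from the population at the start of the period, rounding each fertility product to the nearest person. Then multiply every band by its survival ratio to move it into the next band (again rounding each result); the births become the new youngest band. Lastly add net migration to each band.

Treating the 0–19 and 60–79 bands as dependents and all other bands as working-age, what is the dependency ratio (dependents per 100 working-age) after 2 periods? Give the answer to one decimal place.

88.5

Call the groups 1 to 4, youngest first.
After projecting period 1:
Births: 580 × 0.194 = 113
Group 2: 700 × 0.968 = 678
Group 3: 580 × 0.962 = 558
Group 4: 630 × 0.953 = 600
Net migration: Group 3 + 145 → 703
End of period: [113, 678, 703, 600]
After projecting period 2:
Births: 678 × 0.194 = 132
Group 2: 113 × 0.968 = 109
Group 3: 678 × 0.962 = 652
Group 4: 703 × 0.953 = 670
Net migration: Group 3 + 145 → 797
End of period: [132, 109, 797, 670]
Dependents (band 0–19 + band 60–79) = 132 + 670 = 802; working-age = 906; ratio = 802/906 × 100 = 88.5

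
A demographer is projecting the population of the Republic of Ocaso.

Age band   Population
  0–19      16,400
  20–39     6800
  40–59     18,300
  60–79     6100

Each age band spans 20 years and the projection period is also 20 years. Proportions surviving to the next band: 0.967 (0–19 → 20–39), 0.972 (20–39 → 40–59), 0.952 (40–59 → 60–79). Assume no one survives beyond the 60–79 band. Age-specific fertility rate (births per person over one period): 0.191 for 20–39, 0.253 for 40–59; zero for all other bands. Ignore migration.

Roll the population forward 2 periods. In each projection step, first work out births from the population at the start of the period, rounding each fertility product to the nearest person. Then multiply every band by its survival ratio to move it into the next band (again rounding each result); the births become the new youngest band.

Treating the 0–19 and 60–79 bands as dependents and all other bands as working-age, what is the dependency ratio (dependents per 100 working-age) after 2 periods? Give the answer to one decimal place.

Numbering the bands 1..4 from youngest to oldest:
— Period 1 —
Births: 6800 × 0.191 = 1299  |  18300 × 0.253 = 4630 → 5929
Band 2: 16400 × 0.967 = 15859
Band 3: 6800 × 0.972 = 6610
Band 4: 18300 × 0.952 = 17422
End of period: [5929, 15859, 6610, 17422]
— Period 2 —
Births: 15859 × 0.191 = 3029  |  6610 × 0.253 = 1672 → 4701
Band 2: 5929 × 0.967 = 5733
Band 3: 15859 × 0.972 = 15415
Band 4: 6610 × 0.952 = 6293
End of period: [4701, 5733, 15415, 6293]
Dependents (band 0–19 + band 60–79) = 4701 + 6293 = 10994; working-age = 21148; ratio = 10994/21148 × 100 = 52.0

52.0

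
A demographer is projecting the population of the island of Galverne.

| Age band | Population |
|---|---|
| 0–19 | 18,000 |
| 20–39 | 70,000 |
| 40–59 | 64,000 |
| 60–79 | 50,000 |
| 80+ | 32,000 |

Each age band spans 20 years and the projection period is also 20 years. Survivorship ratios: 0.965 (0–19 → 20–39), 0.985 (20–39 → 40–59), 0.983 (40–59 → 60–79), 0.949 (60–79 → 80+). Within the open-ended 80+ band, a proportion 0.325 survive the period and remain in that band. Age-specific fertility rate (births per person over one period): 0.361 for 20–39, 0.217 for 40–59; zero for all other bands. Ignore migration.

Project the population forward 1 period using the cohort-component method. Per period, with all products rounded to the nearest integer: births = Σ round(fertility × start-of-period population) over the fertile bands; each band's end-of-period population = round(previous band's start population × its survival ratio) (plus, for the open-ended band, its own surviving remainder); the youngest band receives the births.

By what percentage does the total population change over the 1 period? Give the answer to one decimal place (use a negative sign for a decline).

— Period 1 —
Births: 70000 * 0.361 = 25270  |  64000 * 0.217 = 13888 → 39158
20–39: 18000 * 0.965 = 17370
40–59: 70000 * 0.985 = 68950
60–79: 64000 * 0.983 = 62912
80+: 50000 * 0.949 + 32000 * 0.325 = 47450 + 10400 = 57850
Population now: 0–19=39158, 20–39=17370, 40–59=68950, 60–79=62912, 80+=57850
Total: 234000 → 246240; change = 12240; percentage change = 5.2%

5.2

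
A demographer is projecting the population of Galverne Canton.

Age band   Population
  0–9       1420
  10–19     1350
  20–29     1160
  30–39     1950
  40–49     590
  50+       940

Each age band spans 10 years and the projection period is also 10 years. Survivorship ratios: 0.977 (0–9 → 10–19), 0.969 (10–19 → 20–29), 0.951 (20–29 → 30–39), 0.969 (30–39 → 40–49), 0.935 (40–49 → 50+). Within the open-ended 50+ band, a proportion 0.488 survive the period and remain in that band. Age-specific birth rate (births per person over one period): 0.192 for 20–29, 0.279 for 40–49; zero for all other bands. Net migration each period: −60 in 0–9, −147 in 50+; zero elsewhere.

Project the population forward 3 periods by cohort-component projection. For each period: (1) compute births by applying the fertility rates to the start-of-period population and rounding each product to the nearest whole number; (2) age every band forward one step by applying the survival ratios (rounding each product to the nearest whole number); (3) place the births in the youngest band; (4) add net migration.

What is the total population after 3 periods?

Call the bands 1 to 6, youngest first.
— Period 1 —
Births: 1160 × 0.192 = 223 ; 590 × 0.279 = 165 → 388
Band 2: 1420 × 0.977 = 1387
Band 3: 1350 × 0.969 = 1308
Band 4: 1160 × 0.951 = 1103
Band 5: 1950 × 0.969 = 1890
Band 6: 590 × 0.935 + 940 × 0.488 = 552 + 459 = 1011
Net migration: Band 1 − 60 → 328; Band 6 − 147 → 864
→ [328, 1387, 1308, 1103, 1890, 864]
— Period 2 —
Births: 1308 × 0.192 = 251 ; 1890 × 0.279 = 527 → 778
Band 2: 328 × 0.977 = 320
Band 3: 1387 × 0.969 = 1344
Band 4: 1308 × 0.951 = 1244
Band 5: 1103 × 0.969 = 1069
Band 6: 1890 × 0.935 + 864 × 0.488 = 1767 + 422 = 2189
Net migration: Band 1 − 60 → 718; Band 6 − 147 → 2042
→ [718, 320, 1344, 1244, 1069, 2042]
— Period 3 —
Births: 1344 × 0.192 = 258 ; 1069 × 0.279 = 298 → 556
Band 2: 718 × 0.977 = 701
Band 3: 320 × 0.969 = 310
Band 4: 1344 × 0.951 = 1278
Band 5: 1244 × 0.969 = 1205
Band 6: 1069 × 0.935 + 2042 × 0.488 = 1000 + 996 = 1996
Net migration: Band 1 − 60 → 496; Band 6 − 147 → 1849
→ [496, 701, 310, 1278, 1205, 1849]
Total after period 3: 496 + 701 + 310 + 1278 + 1205 + 1849 = 5839

5839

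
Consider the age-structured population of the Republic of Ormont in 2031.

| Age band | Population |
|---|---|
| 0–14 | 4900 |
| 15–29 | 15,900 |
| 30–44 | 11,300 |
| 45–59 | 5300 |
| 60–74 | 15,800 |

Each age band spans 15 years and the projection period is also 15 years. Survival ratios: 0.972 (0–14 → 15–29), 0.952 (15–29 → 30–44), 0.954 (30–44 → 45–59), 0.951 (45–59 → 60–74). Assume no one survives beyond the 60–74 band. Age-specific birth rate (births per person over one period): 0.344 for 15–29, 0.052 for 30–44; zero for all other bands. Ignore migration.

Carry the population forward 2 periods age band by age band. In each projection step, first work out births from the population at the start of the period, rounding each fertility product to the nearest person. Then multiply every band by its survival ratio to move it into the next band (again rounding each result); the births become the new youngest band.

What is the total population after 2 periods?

37540

Period 1:
Births: 15900 × 0.344 = 5470  |  11300 × 0.052 = 588 — total 6058
15–29: 4900 × 0.972 = 4763
30–44: 15900 × 0.952 = 15137
45–59: 11300 × 0.954 = 10780
60–74: 5300 × 0.951 = 5040
Population now: 0–14=6058, 15–29=4763, 30–44=15137, 45–59=10780, 60–74=5040
Period 2:
Births: 4763 × 0.344 = 1638  |  15137 × 0.052 = 787 — total 2425
15–29: 6058 × 0.972 = 5888
30–44: 4763 × 0.952 = 4534
45–59: 15137 × 0.954 = 14441
60–74: 10780 × 0.951 = 10252
Population now: 0–14=2425, 15–29=5888, 30–44=4534, 45–59=14441, 60–74=10252
Total after period 2: 2425 + 5888 + 4534 + 14441 + 10252 = 37540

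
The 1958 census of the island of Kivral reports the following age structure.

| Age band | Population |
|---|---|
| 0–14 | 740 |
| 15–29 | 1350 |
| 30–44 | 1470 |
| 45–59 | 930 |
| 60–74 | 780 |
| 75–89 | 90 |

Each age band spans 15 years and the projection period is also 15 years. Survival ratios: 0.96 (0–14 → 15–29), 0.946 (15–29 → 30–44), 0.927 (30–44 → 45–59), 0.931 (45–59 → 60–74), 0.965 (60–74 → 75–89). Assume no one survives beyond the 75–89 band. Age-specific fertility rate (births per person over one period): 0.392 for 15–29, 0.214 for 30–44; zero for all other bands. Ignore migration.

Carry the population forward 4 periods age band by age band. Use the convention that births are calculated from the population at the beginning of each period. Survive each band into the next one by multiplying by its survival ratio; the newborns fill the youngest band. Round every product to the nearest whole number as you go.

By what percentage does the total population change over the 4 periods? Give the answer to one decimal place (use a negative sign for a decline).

-31.6

— Period 1 —
Births: 1350 × 0.392 = 529  |  1470 × 0.214 = 315 → total 844
15–29: 740 × 0.96 = 710
30–44: 1350 × 0.946 = 1277
45–59: 1470 × 0.927 = 1363
60–74: 930 × 0.931 = 866
75–89: 780 × 0.965 = 753
Giving 844 / 710 / 1277 / 1363 / 866 / 753.
— Period 2 —
Births: 710 × 0.392 = 278  |  1277 × 0.214 = 273 → total 551
15–29: 844 × 0.96 = 810
30–44: 710 × 0.946 = 672
45–59: 1277 × 0.927 = 1184
60–74: 1363 × 0.931 = 1269
75–89: 866 × 0.965 = 836
Giving 551 / 810 / 672 / 1184 / 1269 / 836.
— Period 3 —
Births: 810 × 0.392 = 318  |  672 × 0.214 = 144 → total 462
15–29: 551 × 0.96 = 529
30–44: 810 × 0.946 = 766
45–59: 672 × 0.927 = 623
60–74: 1184 × 0.931 = 1102
75–89: 1269 × 0.965 = 1225
Giving 462 / 529 / 766 / 623 / 1102 / 1225.
— Period 4 —
Births: 529 × 0.392 = 207  |  766 × 0.214 = 164 → total 371
15–29: 462 × 0.96 = 444
30–44: 529 × 0.946 = 500
45–59: 766 × 0.927 = 710
60–74: 623 × 0.931 = 580
75–89: 1102 × 0.965 = 1063
Giving 371 / 444 / 500 / 710 / 580 / 1063.
Total: 5360 → 3668; change = -1692; percentage change = -31.6%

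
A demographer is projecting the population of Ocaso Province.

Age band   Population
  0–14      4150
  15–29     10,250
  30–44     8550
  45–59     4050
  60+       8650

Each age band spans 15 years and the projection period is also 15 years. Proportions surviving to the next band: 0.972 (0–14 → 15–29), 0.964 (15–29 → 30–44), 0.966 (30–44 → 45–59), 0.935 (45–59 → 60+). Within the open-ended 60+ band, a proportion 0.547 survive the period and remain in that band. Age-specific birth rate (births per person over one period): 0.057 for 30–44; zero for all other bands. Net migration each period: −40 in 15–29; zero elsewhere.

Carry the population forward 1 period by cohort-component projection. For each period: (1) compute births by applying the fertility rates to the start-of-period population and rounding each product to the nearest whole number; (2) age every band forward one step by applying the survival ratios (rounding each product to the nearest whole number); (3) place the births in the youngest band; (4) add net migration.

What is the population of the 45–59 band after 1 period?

Let group 1 be 0–14 through group 5 = 60+.
— Period 1 —
Births: 8550 × 0.057 = 487
Group 2: 4150 × 0.972 = 4034
Group 3: 10250 × 0.964 = 9881
Group 4: 8550 × 0.966 = 8259
Group 5: 4050 × 0.935 + 8650 × 0.547 = 3787 + 4732 = 8519
Net migration: Group 2 − 40 → 3994
Giving 487 / 3994 / 9881 / 8259 / 8519.

8259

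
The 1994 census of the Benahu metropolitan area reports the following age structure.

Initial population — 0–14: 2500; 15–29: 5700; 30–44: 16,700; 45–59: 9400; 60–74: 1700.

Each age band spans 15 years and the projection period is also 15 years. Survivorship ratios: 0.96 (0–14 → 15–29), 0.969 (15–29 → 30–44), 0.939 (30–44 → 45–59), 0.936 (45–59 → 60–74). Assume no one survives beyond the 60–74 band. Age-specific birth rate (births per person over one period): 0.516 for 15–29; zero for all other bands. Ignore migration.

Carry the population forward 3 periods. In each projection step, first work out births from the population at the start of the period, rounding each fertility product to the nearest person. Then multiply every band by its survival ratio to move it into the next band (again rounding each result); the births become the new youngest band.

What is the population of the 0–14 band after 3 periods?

1457

Let group 1 be 0–14 through group 5 = 60–74.
After projecting period 1:
Births: 5700 * 0.516 = 2941
Group 2: 2500 * 0.96 = 2400
Group 3: 5700 * 0.969 = 5523
Group 4: 16700 * 0.939 = 15681
Group 5: 9400 * 0.936 = 8798
Population now: 0–14=2941, 15–29=2400, 30–44=5523, 45–59=15681, 60–74=8798
After projecting period 2:
Births: 2400 * 0.516 = 1238
Group 2: 2941 * 0.96 = 2823
Group 3: 2400 * 0.969 = 2326
Group 4: 5523 * 0.939 = 5186
Group 5: 15681 * 0.936 = 14677
Population now: 0–14=1238, 15–29=2823, 30–44=2326, 45–59=5186, 60–74=14677
After projecting period 3:
Births: 2823 * 0.516 = 1457
Group 2: 1238 * 0.96 = 1188
Group 3: 2823 * 0.969 = 2735
Group 4: 2326 * 0.939 = 2184
Group 5: 5186 * 0.936 = 4854
Population now: 0–14=1457, 15–29=1188, 30–44=2735, 45–59=2184, 60–74=4854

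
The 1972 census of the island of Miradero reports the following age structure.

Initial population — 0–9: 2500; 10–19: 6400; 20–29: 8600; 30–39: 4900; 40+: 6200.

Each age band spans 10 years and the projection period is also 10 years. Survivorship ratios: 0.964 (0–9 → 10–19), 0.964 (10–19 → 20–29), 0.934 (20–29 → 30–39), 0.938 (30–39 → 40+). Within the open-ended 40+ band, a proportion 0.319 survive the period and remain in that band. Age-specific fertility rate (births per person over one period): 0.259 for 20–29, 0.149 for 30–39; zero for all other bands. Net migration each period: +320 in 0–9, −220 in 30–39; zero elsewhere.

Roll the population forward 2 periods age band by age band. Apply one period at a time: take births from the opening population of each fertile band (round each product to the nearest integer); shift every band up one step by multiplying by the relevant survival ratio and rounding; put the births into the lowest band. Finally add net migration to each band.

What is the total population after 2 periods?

23532

Period 1:
Births: 8600 × 0.259 = 2227, 4900 × 0.149 = 730 — total 2957
10–19: 2500 × 0.964 = 2410
20–29: 6400 × 0.964 = 6170
30–39: 8600 × 0.934 = 8032
40+: 4900 × 0.938 + 6200 × 0.319 = 4596 + 1978 = 6574
Net migration: 0–9 + 320 → 3277; 30–39 − 220 → 7812
End of period: [3277, 2410, 6170, 7812, 6574]
Period 2:
Births: 6170 × 0.259 = 1598, 7812 × 0.149 = 1164 — total 2762
10–19: 3277 × 0.964 = 3159
20–29: 2410 × 0.964 = 2323
30–39: 6170 × 0.934 = 5763
40+: 7812 × 0.938 + 6574 × 0.319 = 7328 + 2097 = 9425
Net migration: 0–9 + 320 → 3082; 30–39 − 220 → 5543
End of period: [3082, 3159, 2323, 5543, 9425]
Total after period 2: 3082 + 3159 + 2323 + 5543 + 9425 = 23532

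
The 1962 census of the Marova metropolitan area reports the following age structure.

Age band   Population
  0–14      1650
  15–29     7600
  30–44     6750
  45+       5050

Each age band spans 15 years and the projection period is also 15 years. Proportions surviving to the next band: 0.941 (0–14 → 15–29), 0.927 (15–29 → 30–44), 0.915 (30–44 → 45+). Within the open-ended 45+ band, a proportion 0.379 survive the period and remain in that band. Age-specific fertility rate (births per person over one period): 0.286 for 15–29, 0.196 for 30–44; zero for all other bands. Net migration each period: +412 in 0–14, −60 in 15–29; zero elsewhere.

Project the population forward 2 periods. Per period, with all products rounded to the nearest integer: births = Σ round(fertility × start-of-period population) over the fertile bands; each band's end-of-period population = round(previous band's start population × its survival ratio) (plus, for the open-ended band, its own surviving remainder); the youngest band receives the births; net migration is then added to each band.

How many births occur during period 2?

1808

Numbering the groups 1..4 from youngest to oldest:
After projecting period 1:
Births: 7600 × 0.286 = 2174 ; 6750 × 0.196 = 1323 → total 3497
Group 2: 1650 × 0.941 = 1553
Group 3: 7600 × 0.927 = 7045
Group 4: 6750 × 0.915 + 5050 × 0.379 = 6176 + 1914 = 8090
Net migration: Group 1 + 412 → 3909; Group 2 − 60 → 1493
End of period: [3909, 1493, 7045, 8090]
After projecting period 2:
Births: 1493 × 0.286 = 427 ; 7045 × 0.196 = 1381 → total 1808
Group 2: 3909 × 0.941 = 3678
Group 3: 1493 × 0.927 = 1384
Group 4: 7045 × 0.915 + 8090 × 0.379 = 6446 + 3066 = 9512
Net migration: Group 1 + 412 → 2220; Group 2 − 60 → 3618
End of period: [2220, 3618, 1384, 9512]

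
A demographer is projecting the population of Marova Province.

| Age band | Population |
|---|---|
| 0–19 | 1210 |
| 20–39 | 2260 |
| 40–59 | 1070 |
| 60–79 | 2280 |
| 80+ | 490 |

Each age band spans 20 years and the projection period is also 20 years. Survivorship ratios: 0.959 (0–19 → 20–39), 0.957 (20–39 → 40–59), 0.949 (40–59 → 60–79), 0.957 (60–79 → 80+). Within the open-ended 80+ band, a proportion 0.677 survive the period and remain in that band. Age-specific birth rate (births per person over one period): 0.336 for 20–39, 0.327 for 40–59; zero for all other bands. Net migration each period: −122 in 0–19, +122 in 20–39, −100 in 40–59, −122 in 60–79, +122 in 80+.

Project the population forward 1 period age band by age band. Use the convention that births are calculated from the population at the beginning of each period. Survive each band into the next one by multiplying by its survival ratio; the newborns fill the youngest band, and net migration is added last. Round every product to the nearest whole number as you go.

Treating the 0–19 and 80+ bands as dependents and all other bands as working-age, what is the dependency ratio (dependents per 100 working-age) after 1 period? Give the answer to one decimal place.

85.5

Call the groups 1 to 5, youngest first.
Period 1:
Births: 2260 × 0.336 = 759  |  1070 × 0.327 = 350 → 1109
Group 2: 1210 × 0.959 = 1160
Group 3: 2260 × 0.957 = 2163
Group 4: 1070 × 0.949 = 1015
Group 5: 2280 × 0.957 + 490 × 0.677 = 2182 + 332 = 2514
Net migration: Group 1 − 122 → 987; Group 2 + 122 → 1282; Group 3 − 100 → 2063; Group 4 − 122 → 893; Group 5 + 122 → 2636
End of period: [987, 1282, 2063, 893, 2636]
Dependents (band 0–19 + band 80+) = 987 + 2636 = 3623; working-age = 4238; ratio = 3623/4238 × 100 = 85.5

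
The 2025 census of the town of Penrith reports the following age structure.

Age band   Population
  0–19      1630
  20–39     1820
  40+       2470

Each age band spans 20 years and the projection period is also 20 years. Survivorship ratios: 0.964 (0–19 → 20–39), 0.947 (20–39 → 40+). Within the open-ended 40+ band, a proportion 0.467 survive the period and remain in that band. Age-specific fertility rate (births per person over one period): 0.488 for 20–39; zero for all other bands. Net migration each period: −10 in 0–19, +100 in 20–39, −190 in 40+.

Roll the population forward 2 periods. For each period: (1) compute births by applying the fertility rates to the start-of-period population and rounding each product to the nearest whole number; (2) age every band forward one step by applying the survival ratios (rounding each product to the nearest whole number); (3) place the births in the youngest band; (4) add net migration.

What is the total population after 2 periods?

4398

Let group 1 be 0–19 through group 3 = 40+.
— Period 1 —
Births: 1820 * 0.488 = 888
Group 2: 1630 * 0.964 = 1571
Group 3: 1820 * 0.947 + 2470 * 0.467 = 1724 + 1153 = 2877
Net migration: Group 1 − 10 → 878; Group 2 + 100 → 1671; Group 3 − 190 → 2687
End of period: [878, 1671, 2687]
— Period 2 —
Births: 1671 * 0.488 = 815
Group 2: 878 * 0.964 = 846
Group 3: 1671 * 0.947 + 2687 * 0.467 = 1582 + 1255 = 2837
Net migration: Group 1 − 10 → 805; Group 2 + 100 → 946; Group 3 − 190 → 2647
End of period: [805, 946, 2647]
Total after period 2: 805 + 946 + 2647 = 4398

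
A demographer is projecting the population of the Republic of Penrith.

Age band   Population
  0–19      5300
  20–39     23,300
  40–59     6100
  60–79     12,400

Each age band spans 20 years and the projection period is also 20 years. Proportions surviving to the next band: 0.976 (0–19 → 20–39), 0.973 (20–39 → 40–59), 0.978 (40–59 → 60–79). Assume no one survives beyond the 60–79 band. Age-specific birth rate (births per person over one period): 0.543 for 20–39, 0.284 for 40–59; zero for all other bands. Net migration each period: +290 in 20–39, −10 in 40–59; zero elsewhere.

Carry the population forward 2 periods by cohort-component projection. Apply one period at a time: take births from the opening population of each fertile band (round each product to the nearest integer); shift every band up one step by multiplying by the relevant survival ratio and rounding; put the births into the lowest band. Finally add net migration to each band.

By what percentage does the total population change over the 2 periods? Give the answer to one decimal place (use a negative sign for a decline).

Period 1:
Births: 23300 * 0.543 = 12652  |  6100 * 0.284 = 1732 — total 14384
20–39: 5300 * 0.976 = 5173
40–59: 23300 * 0.973 = 22671
60–79: 6100 * 0.978 = 5966
Net migration: 20–39 + 290 → 5463; 40–59 − 10 → 22661
→ [14384, 5463, 22661, 5966]
Period 2:
Births: 5463 * 0.543 = 2966  |  22661 * 0.284 = 6436 — total 9402
20–39: 14384 * 0.976 = 14039
40–59: 5463 * 0.973 = 5315
60–79: 22661 * 0.978 = 22162
Net migration: 20–39 + 290 → 14329; 40–59 − 10 → 5305
→ [9402, 14329, 5305, 22162]
Total: 47100 → 51198; change = 4098; percentage change = 8.7%

8.7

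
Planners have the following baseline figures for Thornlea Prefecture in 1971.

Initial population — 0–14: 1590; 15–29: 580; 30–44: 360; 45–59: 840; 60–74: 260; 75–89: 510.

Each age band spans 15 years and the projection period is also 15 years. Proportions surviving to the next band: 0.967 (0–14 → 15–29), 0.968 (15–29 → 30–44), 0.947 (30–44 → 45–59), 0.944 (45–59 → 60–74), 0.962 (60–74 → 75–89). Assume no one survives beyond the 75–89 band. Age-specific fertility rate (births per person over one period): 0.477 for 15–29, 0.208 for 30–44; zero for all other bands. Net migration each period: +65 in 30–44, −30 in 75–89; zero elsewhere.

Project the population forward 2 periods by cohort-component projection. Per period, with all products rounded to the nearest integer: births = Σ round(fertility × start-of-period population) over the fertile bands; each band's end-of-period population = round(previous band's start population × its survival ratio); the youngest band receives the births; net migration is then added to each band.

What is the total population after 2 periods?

4406

— Period 1 —
Births: 580 * 0.477 = 277  |  360 * 0.208 = 75 ⇒ total 352
15–29: 1590 * 0.967 = 1538
30–44: 580 * 0.968 = 561
45–59: 360 * 0.947 = 341
60–74: 840 * 0.944 = 793
75–89: 260 * 0.962 = 250
Net migration: 30–44 + 65 → 626; 75–89 − 30 → 220
Population now: 0–14=352, 15–29=1538, 30–44=626, 45–59=341, 60–74=793, 75–89=220
— Period 2 —
Births: 1538 * 0.477 = 734  |  626 * 0.208 = 130 ⇒ total 864
15–29: 352 * 0.967 = 340
30–44: 1538 * 0.968 = 1489
45–59: 626 * 0.947 = 593
60–74: 341 * 0.944 = 322
75–89: 793 * 0.962 = 763
Net migration: 30–44 + 65 → 1554; 75–89 − 30 → 733
Population now: 0–14=864, 15–29=340, 30–44=1554, 45–59=593, 60–74=322, 75–89=733
Total after period 2: 864 + 340 + 1554 + 593 + 322 + 733 = 4406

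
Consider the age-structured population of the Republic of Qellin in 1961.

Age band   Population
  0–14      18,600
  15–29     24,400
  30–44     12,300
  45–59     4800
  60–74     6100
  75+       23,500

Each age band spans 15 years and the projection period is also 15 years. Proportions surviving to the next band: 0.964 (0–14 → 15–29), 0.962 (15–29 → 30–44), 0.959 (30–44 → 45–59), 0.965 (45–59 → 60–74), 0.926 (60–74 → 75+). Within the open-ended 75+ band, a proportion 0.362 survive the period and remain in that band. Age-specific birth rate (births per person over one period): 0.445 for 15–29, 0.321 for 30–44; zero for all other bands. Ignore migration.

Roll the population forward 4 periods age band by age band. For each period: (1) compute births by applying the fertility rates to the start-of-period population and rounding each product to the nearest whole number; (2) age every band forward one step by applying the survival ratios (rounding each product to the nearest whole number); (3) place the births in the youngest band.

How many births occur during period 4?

(Bands numbered youngest = 1 to oldest = 6.)
— Period 1 —
Births: 24400 × 0.445 = 10858  |  12300 × 0.321 = 3948 → 14806
Band 2: 18600 × 0.964 = 17930
Band 3: 24400 × 0.962 = 23473
Band 4: 12300 × 0.959 = 11796
Band 5: 4800 × 0.965 = 4632
Band 6: 6100 × 0.926 + 23500 × 0.362 = 5649 + 8507 = 14156
Population now: 0–14=14806, 15–29=17930, 30–44=23473, 45–59=11796, 60–74=4632, 75+=14156
— Period 2 —
Births: 17930 × 0.445 = 7979  |  23473 × 0.321 = 7535 → 15514
Band 2: 14806 × 0.964 = 14273
Band 3: 17930 × 0.962 = 17249
Band 4: 23473 × 0.959 = 22511
Band 5: 11796 × 0.965 = 11383
Band 6: 4632 × 0.926 + 14156 × 0.362 = 4289 + 5124 = 9413
Population now: 0–14=15514, 15–29=14273, 30–44=17249, 45–59=22511, 60–74=11383, 75+=9413
— Period 3 —
Births: 14273 × 0.445 = 6351  |  17249 × 0.321 = 5537 → 11888
Band 2: 15514 × 0.964 = 14955
Band 3: 14273 × 0.962 = 13731
Band 4: 17249 × 0.959 = 16542
Band 5: 22511 × 0.965 = 21723
Band 6: 11383 × 0.926 + 9413 × 0.362 = 10541 + 3408 = 13949
Population now: 0–14=11888, 15–29=14955, 30–44=13731, 45–59=16542, 60–74=21723, 75+=13949
— Period 4 —
Births: 14955 × 0.445 = 6655  |  13731 × 0.321 = 4408 → 11063
Band 2: 11888 × 0.964 = 11460
Band 3: 14955 × 0.962 = 14387
Band 4: 13731 × 0.959 = 13168
Band 5: 16542 × 0.965 = 15963
Band 6: 21723 × 0.926 + 13949 × 0.362 = 20115 + 5050 = 25165
Population now: 0–14=11063, 15–29=11460, 30–44=14387, 45–59=13168, 60–74=15963, 75+=25165

11063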